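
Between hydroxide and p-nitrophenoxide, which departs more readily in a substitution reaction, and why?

p-nitrophenoxide

p-nitrophenoxide is the better leaving group.
pKₐ(p-nitrophenol) ≈ 7.2 versus pKₐ(H₂O) ≈ 15.7: p-nitrophenoxide is the much weaker base.
Nitro group delocalises the charge; the classic chromogenic LG.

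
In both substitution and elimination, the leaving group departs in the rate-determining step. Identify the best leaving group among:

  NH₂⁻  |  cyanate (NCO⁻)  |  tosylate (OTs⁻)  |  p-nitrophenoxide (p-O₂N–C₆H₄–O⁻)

tosylate (OTs⁻)

tosylate (OTs⁻): pKₐ(p-CH₃C₆H₄SO₃H (TsOH)) ≈ -2.8
cyanate (NCO⁻): pKₐ(HOCN) ≈ 3.5
p-nitrophenoxide (p-O₂N–C₆H₄–O⁻): pKₐ(p-nitrophenol) ≈ 7.2
NH₂⁻: pKₐ(NH₃) ≈ 38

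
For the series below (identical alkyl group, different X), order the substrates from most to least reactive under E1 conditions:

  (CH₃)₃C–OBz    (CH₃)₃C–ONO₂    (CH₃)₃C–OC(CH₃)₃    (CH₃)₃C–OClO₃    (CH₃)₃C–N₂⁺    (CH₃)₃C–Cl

The skeletons are identical, so relative rate is governed entirely by leaving-group ability.
Leaving-group ability tracks the stability of the departed species; conjugate-acid pKₐ is the usual yardstick (lower pKₐ → better LG).
(CH₃)₃C–N₂⁺ loses N₂: no meaningful conjugate acid; N₂ departs as an exceptionally stable neutral molecule
(CH₃)₃C–OClO₃ loses ClO₄⁻: pKₐ(HClO₄) ≈ -10
(CH₃)₃C–Cl loses Cl⁻: pKₐ(HCl) ≈ -7
(CH₃)₃C–ONO₂ loses NO₃⁻: pKₐ(HNO₃) ≈ -1.3
(CH₃)₃C–OBz loses PhCOO⁻: pKₐ(C₆H₅COOH) ≈ 4.2
(CH₃)₃C–OC(CH₃)₃ loses (CH₃)₃CO⁻: pKₐ(t-BuOH) ≈ 18

(CH₃)₃C–N₂⁺ > (CH₃)₃C–OClO₃ > (CH₃)₃C–Cl > (CH₃)₃C–ONO₂ > (CH₃)₃C–OBz > (CH₃)₃C–OC(CH₃)₃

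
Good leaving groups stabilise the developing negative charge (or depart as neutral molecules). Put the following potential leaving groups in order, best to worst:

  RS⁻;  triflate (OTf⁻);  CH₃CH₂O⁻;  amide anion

triflate (OTf⁻) > RS⁻ > CH₃CH₂O⁻ > amide anion

triflate (OTf⁻): pKₐ(CF₃SO₃H (triflic acid)) ≈ -14
RS⁻: pKₐ(RSH (a thiol)) ≈ 10.5
CH₃CH₂O⁻: pKₐ(CH₃CH₂OH) ≈ 16
amide anion: pKₐ(NH₃) ≈ 38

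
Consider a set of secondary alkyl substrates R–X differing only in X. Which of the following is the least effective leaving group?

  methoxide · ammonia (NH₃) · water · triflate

methoxide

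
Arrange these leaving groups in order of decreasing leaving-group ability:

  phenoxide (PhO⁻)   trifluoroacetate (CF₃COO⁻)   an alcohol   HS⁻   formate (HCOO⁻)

A good leaving group is a weak base: the lower the pKₐ of its conjugate acid, the more readily it departs.
an alcohol: pKₐ(R'OH₂⁺) ≈ -2.4 — neutral; leaves from a protonated ether (an oxonium ion, R–O(H)R'⁺)
trifluoroacetate (CF₃COO⁻): pKₐ(CF₃COOH) ≈ 0.2 — strongly electron-withdrawing CF₃ stabilises the carboxylate
formate (HCOO⁻): pKₐ(HCOOH) ≈ 3.8
HS⁻: pKₐ(H₂S) ≈ 7
phenoxide (PhO⁻): pKₐ(C₆H₅OH (phenol)) ≈ 10 — resonance into the ring helps, but still a poor LG

an alcohol > trifluoroacetate (CF₃COO⁻) > formate (HCOO⁻) > HS⁻ > phenoxide (PhO⁻)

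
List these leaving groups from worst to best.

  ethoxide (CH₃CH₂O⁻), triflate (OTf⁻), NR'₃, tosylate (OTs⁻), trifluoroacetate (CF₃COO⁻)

triflate (OTf⁻): pKₐ(CF₃SO₃H (triflic acid)) ≈ -14
tosylate (OTs⁻): pKₐ(p-CH₃C₆H₄SO₃H (TsOH)) ≈ -2.8
trifluoroacetate (CF₃COO⁻): pKₐ(CF₃COOH) ≈ 0.2
NR'₃: pKₐ(R'₃NH⁺) ≈ 10.7
ethoxide (CH₃CH₂O⁻): pKₐ(CH₃CH₂OH) ≈ 16
The question asks for worst first, so the sequence is read in increasing leaving-group ability.

ethoxide (CH₃CH₂O⁻) < NR'₃ < trifluoroacetate (CF₃COO⁻) < tosylate (OTs⁻) < triflate (OTf⁻)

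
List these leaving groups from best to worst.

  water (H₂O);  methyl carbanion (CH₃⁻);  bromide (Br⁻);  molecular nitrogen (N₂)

molecular nitrogen (N₂) > bromide (Br⁻) > water (H₂O) > methyl carbanion (CH₃⁻)

Leaving-group ability tracks the stability of the departed species; conjugate-acid pKₐ is the usual yardstick (lower pKₐ → better LG).
molecular nitrogen (N₂): no meaningful conjugate acid; N₂ departs as an exceptionally stable neutral molecule
bromide (Br⁻): pKₐ(HBr) ≈ -9 — weak base; good leaving group
water (H₂O): pKₐ(H₃O⁺) ≈ -1.7 — neutral; leaves from a protonated alcohol (R–OH₂⁺)
methyl carbanion (CH₃⁻): pKₐ(CH₄) ≈ 48 — unstabilised carbanion; the worst conceivable leaving group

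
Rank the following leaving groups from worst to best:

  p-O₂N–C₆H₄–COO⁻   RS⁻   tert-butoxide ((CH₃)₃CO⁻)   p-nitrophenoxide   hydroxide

tert-butoxide ((CH₃)₃CO⁻) < hydroxide < RS⁻ < p-nitrophenoxide < p-O₂N–C₆H₄–COO⁻

p-O₂N–C₆H₄–COO⁻: pKₐ(p-nitrobenzoic acid) ≈ 3.4
p-nitrophenoxide: pKₐ(p-nitrophenol) ≈ 7.2
RS⁻: pKₐ(RSH (a thiol)) ≈ 10.5
hydroxide: pKₐ(H₂O) ≈ 15.7
tert-butoxide ((CH₃)₃CO⁻): pKₐ(t-BuOH) ≈ 18
The question asks for worst first, so the sequence is read in increasing leaving-group ability.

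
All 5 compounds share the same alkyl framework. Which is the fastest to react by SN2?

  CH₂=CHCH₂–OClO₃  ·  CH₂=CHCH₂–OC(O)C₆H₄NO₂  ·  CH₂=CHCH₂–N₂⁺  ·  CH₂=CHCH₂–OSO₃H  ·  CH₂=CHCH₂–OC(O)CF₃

CH₂=CHCH₂–N₂⁺

Same R in every case — rank the leaving groups.
The more stable X⁻ (or X) is on its own — i.e. the weaker a base it is — the better a leaving group it makes.
CH₂=CHCH₂–N₂⁺ loses N₂: no meaningful conjugate acid; N₂ departs as an exceptionally stable neutral molecule
CH₂=CHCH₂–OClO₃ loses ClO₄⁻: pKₐ(HClO₄) ≈ -10
CH₂=CHCH₂–OSO₃H loses HSO₄⁻: pKₐ(H₂SO₄) ≈ -3
CH₂=CHCH₂–OC(O)CF₃ loses CF₃COO⁻: pKₐ(CF₃COOH) ≈ 0.2
CH₂=CHCH₂–OC(O)C₆H₄NO₂ loses p-O₂N–C₆H₄–COO⁻: pKₐ(p-nitrobenzoic acid) ≈ 3.4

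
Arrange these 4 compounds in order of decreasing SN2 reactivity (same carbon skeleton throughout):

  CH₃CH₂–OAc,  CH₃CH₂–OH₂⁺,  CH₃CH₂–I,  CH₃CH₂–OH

CH₃CH₂–I > CH₃CH₂–OH₂⁺ > CH₃CH₂–OAc > CH₃CH₂–OH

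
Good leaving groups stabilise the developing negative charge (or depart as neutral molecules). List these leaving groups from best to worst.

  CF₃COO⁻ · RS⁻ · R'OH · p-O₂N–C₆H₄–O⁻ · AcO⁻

R'OH > CF₃COO⁻ > AcO⁻ > p-O₂N–C₆H₄–O⁻ > RS⁻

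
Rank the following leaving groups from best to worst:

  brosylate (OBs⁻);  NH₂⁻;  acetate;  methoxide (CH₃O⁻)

Rank by basicity of the departing species: weakest base leaves most easily.
brosylate (OBs⁻): pKₐ(p-BrC₆H₄SO₃H) ≈ -2.8
acetate: pKₐ(CH₃COOH) ≈ 4.8
methoxide (CH₃O⁻): pKₐ(CH₃OH) ≈ 15.5
NH₂⁻: pKₐ(NH₃) ≈ 38

brosylate (OBs⁻) > acetate > methoxide (CH₃O⁻) > NH₂⁻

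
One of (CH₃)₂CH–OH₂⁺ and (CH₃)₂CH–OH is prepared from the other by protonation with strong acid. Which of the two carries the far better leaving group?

From (CH₃)₂CH–OH the departing group would be OH⁻ (pKₐ(H₂O) ≈ 15.7). Strong base; essentially never leaves without prior activation.
From (CH₃)₂CH–OH₂⁺ the leaving group is H₂O (pKₐ(H₃O⁺) ≈ -1.7). Neutral; leaves from a protonated alcohol (R–OH₂⁺).
Protonation with strong acid works by converting the leaving group from hydroxide to neutral water, making (CH₃)₂CH–OH₂⁺ enormously more reactive.

(CH₃)₂CH–OH₂⁺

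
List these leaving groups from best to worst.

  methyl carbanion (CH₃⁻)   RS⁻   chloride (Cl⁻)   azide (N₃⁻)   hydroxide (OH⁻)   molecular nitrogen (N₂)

molecular nitrogen (N₂) > chloride (Cl⁻) > azide (N₃⁻) > RS⁻ > hydroxide (OH⁻) > methyl carbanion (CH₃⁻)

A good leaving group is a weak base: the lower the pKₐ of its conjugate acid, the more readily it departs.
molecular nitrogen (N₂): no meaningful conjugate acid; N₂ departs as an exceptionally stable neutral molecule
chloride (Cl⁻): pKₐ(HCl) ≈ -7 — moderately weak base
azide (N₃⁻): pKₐ(HN₃) ≈ 4.7
RS⁻: pKₐ(RSH (a thiol)) ≈ 10.5 — moderately basic; rarely leaves without activation
hydroxide (OH⁻): pKₐ(H₂O) ≈ 15.7
methyl carbanion (CH₃⁻): pKₐ(CH₄) ≈ 48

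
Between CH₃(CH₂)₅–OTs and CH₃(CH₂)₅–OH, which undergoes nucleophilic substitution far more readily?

CH₃(CH₂)₅–OTs

From CH₃(CH₂)₅–OH the departing group would be OH⁻ (pKₐ(H₂O) ≈ 15.7). Strong base; essentially never leaves without prior activation.
From CH₃(CH₂)₅–OTs the leaving group is OTs⁻ (pKₐ(p-CH₃C₆H₄SO₃H (TsOH)) ≈ -2.8). Resonance-delocalised arenesulfonate.
(In practice CH₃(CH₂)₅–OTs is made from CH₃(CH₂)₅–OH by treatment with TsCl / pyridine, converting the hydroxyl into a tosylate.)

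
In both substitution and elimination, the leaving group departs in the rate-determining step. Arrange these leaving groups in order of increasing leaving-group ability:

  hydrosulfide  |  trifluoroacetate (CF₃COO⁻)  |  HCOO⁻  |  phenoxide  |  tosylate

The more stable X⁻ (or X) is on its own — i.e. the weaker a base it is — the better a leaving group it makes.
tosylate: pKₐ(p-CH₃C₆H₄SO₃H (TsOH)) ≈ -2.8
trifluoroacetate (CF₃COO⁻): pKₐ(CF₃COOH) ≈ 0.2
HCOO⁻: pKₐ(HCOOH) ≈ 3.8
hydrosulfide: pKₐ(H₂S) ≈ 7
phenoxide: pKₐ(C₆H₅OH (phenol)) ≈ 10
The question asks for worst first, so the sequence is read in increasing leaving-group ability.

phenoxide < hydrosulfide < HCOO⁻ < trifluoroacetate (CF₃COO⁻) < tosylate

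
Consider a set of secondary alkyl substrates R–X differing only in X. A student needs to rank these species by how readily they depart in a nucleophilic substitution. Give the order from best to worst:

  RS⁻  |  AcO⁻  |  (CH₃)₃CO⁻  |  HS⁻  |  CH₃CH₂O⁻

Rank by basicity of the departing species: weakest base leaves most easily.
AcO⁻: pKₐ(CH₃COOH) ≈ 4.8 — resonance-stabilised but still a weak base
HS⁻: pKₐ(H₂S) ≈ 7
RS⁻: pKₐ(RSH (a thiol)) ≈ 10.5 — moderately basic; rarely leaves without activation
CH₃CH₂O⁻: pKₐ(CH₃CH₂OH) ≈ 16 — strong base; alkoxides do not leave unassisted
(CH₃)₃CO⁻: pKₐ(t-BuOH) ≈ 18

AcO⁻ > HS⁻ > RS⁻ > CH₃CH₂O⁻ > (CH₃)₃CO⁻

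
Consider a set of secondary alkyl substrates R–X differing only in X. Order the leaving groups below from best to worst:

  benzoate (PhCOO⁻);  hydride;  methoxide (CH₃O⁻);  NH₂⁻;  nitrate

nitrate > benzoate (PhCOO⁻) > methoxide (CH₃O⁻) > hydride > NH₂⁻

nitrate: pKₐ(HNO₃) ≈ -1.3 — resonance-delocalised over three oxygens
benzoate (PhCOO⁻): pKₐ(C₆H₅COOH) ≈ 4.2
methoxide (CH₃O⁻): pKₐ(CH₃OH) ≈ 15.5
hydride: pKₐ(H₂) ≈ 36 — extremely strong base; leaves only in special hydride-transfer contexts
NH₂⁻: pKₐ(NH₃) ≈ 38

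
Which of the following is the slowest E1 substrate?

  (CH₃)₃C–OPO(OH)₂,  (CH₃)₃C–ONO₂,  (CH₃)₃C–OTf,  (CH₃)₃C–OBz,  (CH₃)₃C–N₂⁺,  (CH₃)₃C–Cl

(CH₃)₃C–OBz

Same R in every case — rank the leaving groups.
The more stable X⁻ (or X) is on its own — i.e. the weaker a base it is — the better a leaving group it makes.
(CH₃)₃C–N₂⁺ loses N₂: no meaningful conjugate acid; N₂ departs as an exceptionally stable neutral molecule
(CH₃)₃C–OTf loses OTf⁻: pKₐ(CF₃SO₃H (triflic acid)) ≈ -14
(CH₃)₃C–Cl loses Cl⁻: pKₐ(HCl) ≈ -7
(CH₃)₃C–ONO₂ loses NO₃⁻: pKₐ(HNO₃) ≈ -1.3
(CH₃)₃C–OPO(OH)₂ loses H₂PO₄⁻: pKₐ(H₃PO₄) ≈ 2.1
(CH₃)₃C–OBz loses PhCOO⁻: pKₐ(C₆H₅COOH) ≈ 4.2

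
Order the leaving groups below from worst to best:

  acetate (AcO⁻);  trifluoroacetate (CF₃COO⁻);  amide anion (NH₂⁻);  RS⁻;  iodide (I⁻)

Leaving-group ability tracks the stability of the departed species; conjugate-acid pKₐ is the usual yardstick (lower pKₐ → better LG).
iodide (I⁻): pKₐ(HI) ≈ -10
trifluoroacetate (CF₃COO⁻): pKₐ(CF₃COOH) ≈ 0.2
acetate (AcO⁻): pKₐ(CH₃COOH) ≈ 4.8
RS⁻: pKₐ(RSH (a thiol)) ≈ 10.5
amide anion (NH₂⁻): pKₐ(NH₃) ≈ 38
Reversing gives the worst-to-best order requested.

amide anion (NH₂⁻) < RS⁻ < acetate (AcO⁻) < trifluoroacetate (CF₃COO⁻) < iodide (I⁻)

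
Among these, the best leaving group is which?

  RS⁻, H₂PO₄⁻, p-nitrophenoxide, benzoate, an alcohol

an alcohol

Leaving-group ability tracks the stability of the departed species; conjugate-acid pKₐ is the usual yardstick (lower pKₐ → better LG).
an alcohol: pKₐ(R'OH₂⁺) ≈ -2.4
H₂PO₄⁻: pKₐ(H₃PO₄) ≈ 2.1
benzoate: pKₐ(C₆H₅COOH) ≈ 4.2
p-nitrophenoxide: pKₐ(p-nitrophenol) ≈ 7.2
RS⁻: pKₐ(RSH (a thiol)) ≈ 10.5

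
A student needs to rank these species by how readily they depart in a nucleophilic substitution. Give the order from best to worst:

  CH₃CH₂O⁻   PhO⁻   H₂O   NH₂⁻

H₂O > PhO⁻ > CH₃CH₂O⁻ > NH₂⁻

Leaving-group ability tracks the stability of the departed species; conjugate-acid pKₐ is the usual yardstick (lower pKₐ → better LG).
H₂O: pKₐ(H₃O⁺) ≈ -1.7
PhO⁻: pKₐ(C₆H₅OH (phenol)) ≈ 10
CH₃CH₂O⁻: pKₐ(CH₃CH₂OH) ≈ 16
NH₂⁻: pKₐ(NH₃) ≈ 38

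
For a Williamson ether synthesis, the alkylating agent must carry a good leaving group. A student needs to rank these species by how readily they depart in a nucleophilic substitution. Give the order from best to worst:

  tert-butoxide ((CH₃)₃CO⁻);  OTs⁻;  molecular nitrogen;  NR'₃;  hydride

A good leaving group is a weak base: the lower the pKₐ of its conjugate acid, the more readily it departs.
molecular nitrogen: no meaningful conjugate acid; N₂ departs as an exceptionally stable neutral molecule
OTs⁻: pKₐ(p-CH₃C₆H₄SO₃H (TsOH)) ≈ -2.8
NR'₃: pKₐ(R'₃NH⁺) ≈ 10.7
tert-butoxide ((CH₃)₃CO⁻): pKₐ(t-BuOH) ≈ 18
hydride: pKₐ(H₂) ≈ 36

molecular nitrogen > OTs⁻ > NR'₃ > tert-butoxide ((CH₃)₃CO⁻) > hydride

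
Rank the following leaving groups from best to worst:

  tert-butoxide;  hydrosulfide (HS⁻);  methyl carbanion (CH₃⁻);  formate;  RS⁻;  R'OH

Leaving-group ability tracks the stability of the departed species; conjugate-acid pKₐ is the usual yardstick (lower pKₐ → better LG).
R'OH: pKₐ(R'OH₂⁺) ≈ -2.4 — neutral; leaves from a protonated ether (an oxonium ion, R–O(H)R'⁺)
formate: pKₐ(HCOOH) ≈ 3.8 — resonance-stabilised carboxylate
hydrosulfide (HS⁻): pKₐ(H₂S) ≈ 7 — larger and more polarisable than the oxygen analogue
RS⁻: pKₐ(RSH (a thiol)) ≈ 10.5 — moderately basic; rarely leaves without activation
tert-butoxide: pKₐ(t-BuOH) ≈ 18 — bulky, strongly basic alkoxide
methyl carbanion (CH₃⁻): pKₐ(CH₄) ≈ 48 — unstabilised carbanion; the worst conceivable leaving group

R'OH > formate > hydrosulfide (HS⁻) > RS⁻ > tert-butoxide > methyl carbanion (CH₃⁻)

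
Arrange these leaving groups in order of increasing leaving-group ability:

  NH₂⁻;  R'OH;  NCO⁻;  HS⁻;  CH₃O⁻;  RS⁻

NH₂⁻ < CH₃O⁻ < RS⁻ < HS⁻ < NCO⁻ < R'OH

Rank by basicity of the departing species: weakest base leaves most easily.
R'OH: pKₐ(R'OH₂⁺) ≈ -2.4
NCO⁻: pKₐ(HOCN) ≈ 3.5 — resonance between N and O
HS⁻: pKₐ(H₂S) ≈ 7
RS⁻: pKₐ(RSH (a thiol)) ≈ 10.5 — moderately basic; rarely leaves without activation
CH₃O⁻: pKₐ(CH₃OH) ≈ 15.5 — strong base; alkoxides do not leave unassisted
NH₂⁻: pKₐ(NH₃) ≈ 38 — extremely strong base; never a leaving group
Listed from poorest to best leaving group as asked.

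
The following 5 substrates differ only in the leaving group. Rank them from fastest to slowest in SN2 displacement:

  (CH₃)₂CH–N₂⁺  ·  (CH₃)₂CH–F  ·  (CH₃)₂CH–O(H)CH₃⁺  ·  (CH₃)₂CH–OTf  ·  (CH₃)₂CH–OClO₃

(CH₃)₂CH–N₂⁺ > (CH₃)₂CH–OTf > (CH₃)₂CH–OClO₃ > (CH₃)₂CH–O(H)CH₃⁺ > (CH₃)₂CH–F

With the same alkyl group throughout, only the leaving group differentiates the rates.
A good leaving group is a weak base: the lower the pKₐ of its conjugate acid, the more readily it departs.
(CH₃)₂CH–N₂⁺ loses N₂: no meaningful conjugate acid; N₂ departs as an exceptionally stable neutral molecule
(CH₃)₂CH–OTf loses OTf⁻: pKₐ(CF₃SO₃H (triflic acid)) ≈ -14
(CH₃)₂CH–OClO₃ loses ClO₄⁻: pKₐ(HClO₄) ≈ -10
(CH₃)₂CH–O(H)CH₃⁺ loses R'OH: pKₐ(R'OH₂⁺) ≈ -2.4
(CH₃)₂CH–F loses F⁻: pKₐ(HF) ≈ 3.2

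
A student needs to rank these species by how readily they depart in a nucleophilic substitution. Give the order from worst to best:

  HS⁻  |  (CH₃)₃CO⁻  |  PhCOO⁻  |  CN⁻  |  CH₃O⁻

(CH₃)₃CO⁻ < CH₃O⁻ < CN⁻ < HS⁻ < PhCOO⁻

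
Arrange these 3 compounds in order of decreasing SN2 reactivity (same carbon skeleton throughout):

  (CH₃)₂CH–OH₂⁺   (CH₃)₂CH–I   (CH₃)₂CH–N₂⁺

The skeletons are identical, so relative rate is governed entirely by leaving-group ability.
Rank by basicity of the departing species: weakest base leaves most easily.
(CH₃)₂CH–N₂⁺ loses N₂: no meaningful conjugate acid; N₂ departs as an exceptionally stable neutral molecule
(CH₃)₂CH–I loses I⁻: pKₐ(HI) ≈ -10
(CH₃)₂CH–OH₂⁺ loses H₂O: pKₐ(H₃O⁺) ≈ -1.7

(CH₃)₂CH–N₂⁺ > (CH₃)₂CH–I > (CH₃)₂CH–OH₂⁺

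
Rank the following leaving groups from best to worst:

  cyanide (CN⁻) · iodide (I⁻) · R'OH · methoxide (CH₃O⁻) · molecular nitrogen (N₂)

molecular nitrogen (N₂): no meaningful conjugate acid; N₂ departs as an exceptionally stable neutral molecule
iodide (I⁻): pKₐ(HI) ≈ -10
R'OH: pKₐ(R'OH₂⁺) ≈ -2.4
cyanide (CN⁻): pKₐ(HCN) ≈ 9.2
methoxide (CH₃O⁻): pKₐ(CH₃OH) ≈ 15.5 — strong base; alkoxides do not leave unassisted

molecular nitrogen (N₂) > iodide (I⁻) > R'OH > cyanide (CN⁻) > methoxide (CH₃O⁻)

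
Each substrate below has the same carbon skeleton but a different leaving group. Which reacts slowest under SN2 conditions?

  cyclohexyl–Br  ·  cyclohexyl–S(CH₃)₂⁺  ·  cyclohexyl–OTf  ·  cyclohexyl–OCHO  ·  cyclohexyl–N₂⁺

cyclohexyl–OCHO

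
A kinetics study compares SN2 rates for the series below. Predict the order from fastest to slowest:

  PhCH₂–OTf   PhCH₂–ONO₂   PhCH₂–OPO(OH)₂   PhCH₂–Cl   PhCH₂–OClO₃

With the same alkyl group throughout, only the leaving group differentiates the rates.
A good leaving group is a weak base: the lower the pKₐ of its conjugate acid, the more readily it departs.
PhCH₂–OTf loses OTf⁻: pKₐ(CF₃SO₃H (triflic acid)) ≈ -14
PhCH₂–OClO₃ loses ClO₄⁻: pKₐ(HClO₄) ≈ -10
PhCH₂–Cl loses Cl⁻: pKₐ(HCl) ≈ -7
PhCH₂–ONO₂ loses NO₃⁻: pKₐ(HNO₃) ≈ -1.3
PhCH₂–OPO(OH)₂ loses H₂PO₄⁻: pKₐ(H₃PO₄) ≈ 2.1

PhCH₂–OTf > PhCH₂–OClO₃ > PhCH₂–Cl > PhCH₂–ONO₂ > PhCH₂–OPO(OH)₂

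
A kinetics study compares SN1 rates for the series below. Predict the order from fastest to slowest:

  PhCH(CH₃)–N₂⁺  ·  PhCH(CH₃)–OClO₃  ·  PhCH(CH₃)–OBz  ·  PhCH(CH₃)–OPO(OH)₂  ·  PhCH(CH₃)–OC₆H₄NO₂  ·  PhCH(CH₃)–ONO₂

Same R in every case — rank the leaving groups.
A good leaving group is a weak base: the lower the pKₐ of its conjugate acid, the more readily it departs.
PhCH(CH₃)–N₂⁺ loses N₂: no meaningful conjugate acid; N₂ departs as an exceptionally stable neutral molecule
PhCH(CH₃)–OClO₃ loses ClO₄⁻: pKₐ(HClO₄) ≈ -10
PhCH(CH₃)–ONO₂ loses NO₃⁻: pKₐ(HNO₃) ≈ -1.3
PhCH(CH₃)–OPO(OH)₂ loses H₂PO₄⁻: pKₐ(H₃PO₄) ≈ 2.1
PhCH(CH₃)–OBz loses PhCOO⁻: pKₐ(C₆H₅COOH) ≈ 4.2
PhCH(CH₃)–OC₆H₄NO₂ loses p-O₂N–C₆H₄–O⁻: pKₐ(p-nitrophenol) ≈ 7.2

PhCH(CH₃)–N₂⁺ > PhCH(CH₃)–OClO₃ > PhCH(CH₃)–ONO₂ > PhCH(CH₃)–OPO(OH)₂ > PhCH(CH₃)–OBz > PhCH(CH₃)–OC₆H₄NO₂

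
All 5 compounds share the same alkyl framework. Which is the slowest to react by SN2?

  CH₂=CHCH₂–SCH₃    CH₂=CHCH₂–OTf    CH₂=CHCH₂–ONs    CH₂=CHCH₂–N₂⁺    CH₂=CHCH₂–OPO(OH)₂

CH₂=CHCH₂–SCH₃

The skeletons are identical, so relative rate is governed entirely by leaving-group ability.
A good leaving group is a weak base: the lower the pKₐ of its conjugate acid, the more readily it departs.
CH₂=CHCH₂–N₂⁺ loses N₂: no meaningful conjugate acid; N₂ departs as an exceptionally stable neutral molecule
CH₂=CHCH₂–OTf loses OTf⁻: pKₐ(CF₃SO₃H (triflic acid)) ≈ -14
CH₂=CHCH₂–ONs loses ONs⁻: pKₐ(p-O₂NC₆H₄SO₃H) ≈ -3.5
CH₂=CHCH₂–OPO(OH)₂ loses H₂PO₄⁻: pKₐ(H₃PO₄) ≈ 2.1
CH₂=CHCH₂–SCH₃ loses RS⁻: pKₐ(RSH (a thiol)) ≈ 10.5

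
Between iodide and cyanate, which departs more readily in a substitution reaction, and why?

iodide is the better leaving group.
pKₐ(HI) ≈ -10 versus pKₐ(HOCN) ≈ 3.5: iodide is the much weaker base.
Large, highly polarisable; very weak base.

iodide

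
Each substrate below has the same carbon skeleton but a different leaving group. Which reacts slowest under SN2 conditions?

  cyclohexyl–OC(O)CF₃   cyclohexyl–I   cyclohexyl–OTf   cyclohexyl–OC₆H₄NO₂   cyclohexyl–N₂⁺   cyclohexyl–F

The skeletons are identical, so relative rate is governed entirely by leaving-group ability.
Leaving-group ability tracks the stability of the departed species; conjugate-acid pKₐ is the usual yardstick (lower pKₐ → better LG).
cyclohexyl–N₂⁺ loses N₂: no meaningful conjugate acid; N₂ departs as an exceptionally stable neutral molecule
cyclohexyl–OTf loses OTf⁻: pKₐ(CF₃SO₃H (triflic acid)) ≈ -14
cyclohexyl–I loses I⁻: pKₐ(HI) ≈ -10
cyclohexyl–OC(O)CF₃ loses CF₃COO⁻: pKₐ(CF₃COOH) ≈ 0.2
cyclohexyl–F loses F⁻: pKₐ(HF) ≈ 3.2
cyclohexyl–OC₆H₄NO₂ loses p-O₂N–C₆H₄–O⁻: pKₐ(p-nitrophenol) ≈ 7.2

cyclohexyl–OC₆H₄NO₂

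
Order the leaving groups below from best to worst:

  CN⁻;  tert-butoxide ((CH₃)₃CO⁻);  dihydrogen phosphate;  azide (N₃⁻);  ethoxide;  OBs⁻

OBs⁻: pKₐ(p-BrC₆H₄SO₃H) ≈ -2.8
dihydrogen phosphate: pKₐ(H₃PO₄) ≈ 2.1
azide (N₃⁻): pKₐ(HN₃) ≈ 4.7
CN⁻: pKₐ(HCN) ≈ 9.2 — sp carbon stabilises the charge somewhat, but still a poor LG
ethoxide: pKₐ(CH₃CH₂OH) ≈ 16 — strong base; alkoxides do not leave unassisted
tert-butoxide ((CH₃)₃CO⁻): pKₐ(t-BuOH) ≈ 18 — bulky, strongly basic alkoxide

OBs⁻ > dihydrogen phosphate > azide (N₃⁻) > CN⁻ > ethoxide > tert-butoxide ((CH₃)₃CO⁻)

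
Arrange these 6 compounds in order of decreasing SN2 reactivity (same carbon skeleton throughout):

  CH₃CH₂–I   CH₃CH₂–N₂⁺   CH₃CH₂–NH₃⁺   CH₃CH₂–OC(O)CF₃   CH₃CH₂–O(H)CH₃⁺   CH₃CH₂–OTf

CH₃CH₂–N₂⁺ > CH₃CH₂–OTf > CH₃CH₂–I > CH₃CH₂–O(H)CH₃⁺ > CH₃CH₂–OC(O)CF₃ > CH₃CH₂–NH₃⁺

The skeletons are identical, so relative rate is governed entirely by leaving-group ability.
The more stable X⁻ (or X) is on its own — i.e. the weaker a base it is — the better a leaving group it makes.
CH₃CH₂–N₂⁺ loses N₂: no meaningful conjugate acid; N₂ departs as an exceptionally stable neutral molecule
CH₃CH₂–OTf loses OTf⁻: pKₐ(CF₃SO₃H (triflic acid)) ≈ -14
CH₃CH₂–I loses I⁻: pKₐ(HI) ≈ -10
CH₃CH₂–O(H)CH₃⁺ loses R'OH: pKₐ(R'OH₂⁺) ≈ -2.4
CH₃CH₂–OC(O)CF₃ loses CF₃COO⁻: pKₐ(CF₃COOH) ≈ 0.2
CH₃CH₂–NH₃⁺ loses NH₃: pKₐ(NH₄⁺) ≈ 9.2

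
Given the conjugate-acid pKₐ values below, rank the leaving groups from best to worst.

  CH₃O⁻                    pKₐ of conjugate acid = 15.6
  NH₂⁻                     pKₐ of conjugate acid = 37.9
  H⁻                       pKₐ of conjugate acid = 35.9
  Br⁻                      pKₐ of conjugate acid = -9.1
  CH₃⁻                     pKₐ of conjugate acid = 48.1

Br⁻ > CH₃O⁻ > H⁻ > NH₂⁻ > CH₃⁻

Lower conjugate-acid pKₐ ⇒ weaker base ⇒ better leaving group.
Sorting by the given values: Br⁻ (-9.1), CH₃O⁻ (15.6), H⁻ (35.9), NH₂⁻ (37.9), CH₃⁻ (48.1).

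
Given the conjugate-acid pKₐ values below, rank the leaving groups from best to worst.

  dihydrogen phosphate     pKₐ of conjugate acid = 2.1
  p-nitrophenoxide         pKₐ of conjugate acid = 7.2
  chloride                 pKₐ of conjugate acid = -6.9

chloride > dihydrogen phosphate > p-nitrophenoxide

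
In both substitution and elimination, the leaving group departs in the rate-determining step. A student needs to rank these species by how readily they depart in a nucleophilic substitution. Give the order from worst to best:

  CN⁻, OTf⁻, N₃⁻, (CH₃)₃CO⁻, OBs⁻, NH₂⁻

NH₂⁻ < (CH₃)₃CO⁻ < CN⁻ < N₃⁻ < OBs⁻ < OTf⁻

Leaving-group ability tracks the stability of the departed species; conjugate-acid pKₐ is the usual yardstick (lower pKₐ → better LG).
OTf⁻: pKₐ(CF₃SO₃H (triflic acid)) ≈ -14
OBs⁻: pKₐ(p-BrC₆H₄SO₃H) ≈ -2.8
N₃⁻: pKₐ(HN₃) ≈ 4.7 — linear, resonance-stabilised
CN⁻: pKₐ(HCN) ≈ 9.2
(CH₃)₃CO⁻: pKₐ(t-BuOH) ≈ 18 — bulky, strongly basic alkoxide
NH₂⁻: pKₐ(NH₃) ≈ 38 — extremely strong base; never a leaving group
Reversing gives the worst-to-best order requested.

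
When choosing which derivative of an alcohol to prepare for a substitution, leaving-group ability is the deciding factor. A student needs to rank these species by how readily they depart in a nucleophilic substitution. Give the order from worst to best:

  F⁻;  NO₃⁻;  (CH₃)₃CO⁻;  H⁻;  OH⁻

H⁻ < (CH₃)₃CO⁻ < OH⁻ < F⁻ < NO₃⁻

The more stable X⁻ (or X) is on its own — i.e. the weaker a base it is — the better a leaving group it makes.
NO₃⁻: pKₐ(HNO₃) ≈ -1.3 — resonance-delocalised over three oxygens
F⁻: pKₐ(HF) ≈ 3.2
OH⁻: pKₐ(H₂O) ≈ 15.7
(CH₃)₃CO⁻: pKₐ(t-BuOH) ≈ 18 — bulky, strongly basic alkoxide
H⁻: pKₐ(H₂) ≈ 36
Reversing gives the worst-to-best order requested.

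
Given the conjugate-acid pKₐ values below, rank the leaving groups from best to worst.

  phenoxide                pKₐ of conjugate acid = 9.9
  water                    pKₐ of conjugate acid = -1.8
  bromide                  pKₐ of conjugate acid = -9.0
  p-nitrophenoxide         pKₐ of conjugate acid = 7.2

Lower conjugate-acid pKₐ ⇒ weaker base ⇒ better leaving group.
Sorting by the given values: bromide (-9.0), water (-1.8), p-nitrophenoxide (7.2), phenoxide (9.9).

bromide > water > p-nitrophenoxide > phenoxide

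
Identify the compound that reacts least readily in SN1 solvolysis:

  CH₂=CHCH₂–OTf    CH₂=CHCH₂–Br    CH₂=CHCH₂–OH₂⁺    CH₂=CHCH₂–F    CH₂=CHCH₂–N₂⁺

CH₂=CHCH₂–F

Identical carbon frameworks mean the comparison reduces to leaving-group quality.
A good leaving group is a weak base: the lower the pKₐ of its conjugate acid, the more readily it departs.
CH₂=CHCH₂–N₂⁺ loses N₂: no meaningful conjugate acid; N₂ departs as an exceptionally stable neutral molecule
CH₂=CHCH₂–OTf loses OTf⁻: pKₐ(CF₃SO₃H (triflic acid)) ≈ -14
CH₂=CHCH₂–Br loses Br⁻: pKₐ(HBr) ≈ -9
CH₂=CHCH₂–OH₂⁺ loses H₂O: pKₐ(H₃O⁺) ≈ -1.7
CH₂=CHCH₂–F loses F⁻: pKₐ(HF) ≈ 3.2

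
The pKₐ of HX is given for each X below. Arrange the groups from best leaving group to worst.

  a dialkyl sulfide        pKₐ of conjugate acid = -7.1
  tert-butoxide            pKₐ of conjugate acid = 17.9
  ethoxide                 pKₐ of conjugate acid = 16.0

Lower conjugate-acid pKₐ ⇒ weaker base ⇒ better leaving group.
Sorting by the given values: a dialkyl sulfide (-7.1), ethoxide (16.0), tert-butoxide (17.9).

a dialkyl sulfide > ethoxide > tert-butoxide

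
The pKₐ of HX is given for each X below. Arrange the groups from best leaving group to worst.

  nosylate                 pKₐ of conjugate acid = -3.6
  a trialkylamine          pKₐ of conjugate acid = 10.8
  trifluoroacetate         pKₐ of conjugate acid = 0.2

Lower conjugate-acid pKₐ ⇒ weaker base ⇒ better leaving group.
Sorting by the given values: nosylate (-3.6), trifluoroacetate (0.2), a trialkylamine (10.8).

nosylate > trifluoroacetate > a trialkylamine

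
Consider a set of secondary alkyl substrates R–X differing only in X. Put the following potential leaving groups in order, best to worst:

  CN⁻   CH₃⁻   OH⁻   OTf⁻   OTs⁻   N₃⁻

Leaving-group ability tracks the stability of the departed species; conjugate-acid pKₐ is the usual yardstick (lower pKₐ → better LG).
OTf⁻: pKₐ(CF₃SO₃H (triflic acid)) ≈ -14
OTs⁻: pKₐ(p-CH₃C₆H₄SO₃H (TsOH)) ≈ -2.8 — resonance-delocalised arenesulfonate
N₃⁻: pKₐ(HN₃) ≈ 4.7
CN⁻: pKₐ(HCN) ≈ 9.2
OH⁻: pKₐ(H₂O) ≈ 15.7 — strong base; essentially never leaves without prior activation
CH₃⁻: pKₐ(CH₄) ≈ 48 — unstabilised carbanion; the worst conceivable leaving group

OTf⁻ > OTs⁻ > N₃⁻ > CN⁻ > OH⁻ > CH₃⁻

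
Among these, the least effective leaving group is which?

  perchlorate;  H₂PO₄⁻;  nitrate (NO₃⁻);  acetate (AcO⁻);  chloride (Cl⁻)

acetate (AcO⁻)

Rank by basicity of the departing species: weakest base leaves most easily.
perchlorate: pKₐ(HClO₄) ≈ -10
chloride (Cl⁻): pKₐ(HCl) ≈ -7
nitrate (NO₃⁻): pKₐ(HNO₃) ≈ -1.3
H₂PO₄⁻: pKₐ(H₃PO₄) ≈ 2.1
acetate (AcO⁻): pKₐ(CH₃COOH) ≈ 4.8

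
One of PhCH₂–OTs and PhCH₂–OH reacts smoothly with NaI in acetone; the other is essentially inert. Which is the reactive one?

From PhCH₂–OH the departing group would be OH⁻ (pKₐ(H₂O) ≈ 15.7). Strong base; essentially never leaves without prior activation.
From PhCH₂–OTs the leaving group is OTs⁻ (pKₐ(p-CH₃C₆H₄SO₃H (TsOH)) ≈ -2.8). Resonance-delocalised arenesulfonate.
(In practice PhCH₂–OTs is made from PhCH₂–OH by treatment with TsCl / pyridine, converting the hydroxyl into a tosylate.)

PhCH₂–OTs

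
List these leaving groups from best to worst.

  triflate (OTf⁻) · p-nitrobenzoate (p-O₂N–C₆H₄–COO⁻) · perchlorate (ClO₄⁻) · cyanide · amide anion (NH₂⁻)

triflate (OTf⁻): pKₐ(CF₃SO₃H (triflic acid)) ≈ -14
perchlorate (ClO₄⁻): pKₐ(HClO₄) ≈ -10
p-nitrobenzoate (p-O₂N–C₆H₄–COO⁻): pKₐ(p-nitrobenzoic acid) ≈ 3.4
cyanide: pKₐ(HCN) ≈ 9.2
amide anion (NH₂⁻): pKₐ(NH₃) ≈ 38

triflate (OTf⁻) > perchlorate (ClO₄⁻) > p-nitrobenzoate (p-O₂N–C₆H₄–COO⁻) > cyanide > amide anion (NH₂⁻)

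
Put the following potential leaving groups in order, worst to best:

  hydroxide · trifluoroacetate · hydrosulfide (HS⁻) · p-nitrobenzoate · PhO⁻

hydroxide < PhO⁻ < hydrosulfide (HS⁻) < p-nitrobenzoate < trifluoroacetate

trifluoroacetate: pKₐ(CF₃COOH) ≈ 0.2
p-nitrobenzoate: pKₐ(p-nitrobenzoic acid) ≈ 3.4
hydrosulfide (HS⁻): pKₐ(H₂S) ≈ 7
PhO⁻: pKₐ(C₆H₅OH (phenol)) ≈ 10
hydroxide: pKₐ(H₂O) ≈ 15.7
The question asks for worst first, so the sequence is read in increasing leaving-group ability.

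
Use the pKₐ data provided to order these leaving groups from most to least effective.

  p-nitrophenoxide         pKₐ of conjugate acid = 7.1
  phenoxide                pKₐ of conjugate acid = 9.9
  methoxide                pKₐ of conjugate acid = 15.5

p-nitrophenoxide > phenoxide > methoxide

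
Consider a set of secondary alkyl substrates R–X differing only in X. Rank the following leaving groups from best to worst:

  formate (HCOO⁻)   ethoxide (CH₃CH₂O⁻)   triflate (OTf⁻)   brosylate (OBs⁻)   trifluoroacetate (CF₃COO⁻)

triflate (OTf⁻) > brosylate (OBs⁻) > trifluoroacetate (CF₃COO⁻) > formate (HCOO⁻) > ethoxide (CH₃CH₂O⁻)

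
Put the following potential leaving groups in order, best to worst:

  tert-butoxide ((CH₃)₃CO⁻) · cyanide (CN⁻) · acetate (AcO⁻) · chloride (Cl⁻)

chloride (Cl⁻) > acetate (AcO⁻) > cyanide (CN⁻) > tert-butoxide ((CH₃)₃CO⁻)

Rank by basicity of the departing species: weakest base leaves most easily.
chloride (Cl⁻): pKₐ(HCl) ≈ -7 — moderately weak base
acetate (AcO⁻): pKₐ(CH₃COOH) ≈ 4.8
cyanide (CN⁻): pKₐ(HCN) ≈ 9.2
tert-butoxide ((CH₃)₃CO⁻): pKₐ(t-BuOH) ≈ 18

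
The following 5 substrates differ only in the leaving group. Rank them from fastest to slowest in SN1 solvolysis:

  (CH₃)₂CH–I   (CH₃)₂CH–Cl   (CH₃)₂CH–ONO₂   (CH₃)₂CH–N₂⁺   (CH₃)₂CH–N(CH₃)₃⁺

The skeletons are identical, so relative rate is governed entirely by leaving-group ability.
The more stable X⁻ (or X) is on its own — i.e. the weaker a base it is — the better a leaving group it makes.
(CH₃)₂CH–N₂⁺ loses N₂: no meaningful conjugate acid; N₂ departs as an exceptionally stable neutral molecule
(CH₃)₂CH–I loses I⁻: pKₐ(HI) ≈ -10
(CH₃)₂CH–Cl loses Cl⁻: pKₐ(HCl) ≈ -7
(CH₃)₂CH–ONO₂ loses NO₃⁻: pKₐ(HNO₃) ≈ -1.3
(CH₃)₂CH–N(CH₃)₃⁺ loses NR'₃: pKₐ(R'₃NH⁺) ≈ 10.7

(CH₃)₂CH–N₂⁺ > (CH₃)₂CH–I > (CH₃)₂CH–Cl > (CH₃)₂CH–ONO₂ > (CH₃)₂CH–N(CH₃)₃⁺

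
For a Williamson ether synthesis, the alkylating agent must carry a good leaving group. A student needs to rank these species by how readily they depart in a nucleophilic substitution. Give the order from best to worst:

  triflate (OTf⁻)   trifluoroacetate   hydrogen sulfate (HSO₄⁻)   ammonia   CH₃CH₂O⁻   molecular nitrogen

molecular nitrogen > triflate (OTf⁻) > hydrogen sulfate (HSO₄⁻) > trifluoroacetate > ammonia > CH₃CH₂O⁻

molecular nitrogen: no meaningful conjugate acid; N₂ departs as an exceptionally stable neutral molecule
triflate (OTf⁻): pKₐ(CF₃SO₃H (triflic acid)) ≈ -14
hydrogen sulfate (HSO₄⁻): pKₐ(H₂SO₄) ≈ -3
trifluoroacetate: pKₐ(CF₃COOH) ≈ 0.2
ammonia: pKₐ(NH₄⁺) ≈ 9.2
CH₃CH₂O⁻: pKₐ(CH₃CH₂OH) ≈ 16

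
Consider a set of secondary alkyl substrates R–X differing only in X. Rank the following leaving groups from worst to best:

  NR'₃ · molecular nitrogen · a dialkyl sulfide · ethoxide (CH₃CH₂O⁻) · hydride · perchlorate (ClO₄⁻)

hydride < ethoxide (CH₃CH₂O⁻) < NR'₃ < a dialkyl sulfide < perchlorate (ClO₄⁻) < molecular nitrogen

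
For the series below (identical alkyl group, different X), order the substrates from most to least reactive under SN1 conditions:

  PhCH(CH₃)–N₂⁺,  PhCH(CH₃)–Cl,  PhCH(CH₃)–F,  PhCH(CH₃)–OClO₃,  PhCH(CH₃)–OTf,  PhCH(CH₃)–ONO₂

PhCH(CH₃)–N₂⁺ > PhCH(CH₃)–OTf > PhCH(CH₃)–OClO₃ > PhCH(CH₃)–Cl > PhCH(CH₃)–ONO₂ > PhCH(CH₃)–F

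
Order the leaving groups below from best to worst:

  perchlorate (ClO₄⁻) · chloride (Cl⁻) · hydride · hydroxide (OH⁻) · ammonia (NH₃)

The more stable X⁻ (or X) is on its own — i.e. the weaker a base it is — the better a leaving group it makes.
perchlorate (ClO₄⁻): pKₐ(HClO₄) ≈ -10 — extremely weak base; rarely used for safety reasons
chloride (Cl⁻): pKₐ(HCl) ≈ -7 — moderately weak base
ammonia (NH₃): pKₐ(NH₄⁺) ≈ 9.2 — neutral but moderately basic; leaves from R–NH₃⁺
hydroxide (OH⁻): pKₐ(H₂O) ≈ 15.7
hydride: pKₐ(H₂) ≈ 36 — extremely strong base; leaves only in special hydride-transfer contexts

perchlorate (ClO₄⁻) > chloride (Cl⁻) > ammonia (NH₃) > hydroxide (OH⁻) > hydride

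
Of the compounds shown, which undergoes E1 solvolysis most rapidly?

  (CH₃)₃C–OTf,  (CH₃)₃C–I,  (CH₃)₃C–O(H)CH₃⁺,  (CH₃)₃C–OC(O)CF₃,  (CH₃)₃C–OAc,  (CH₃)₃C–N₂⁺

(CH₃)₃C–N₂⁺

With the same alkyl group throughout, only the leaving group differentiates the rates.
A good leaving group is a weak base: the lower the pKₐ of its conjugate acid, the more readily it departs.
(CH₃)₃C–N₂⁺ loses N₂: no meaningful conjugate acid; N₂ departs as an exceptionally stable neutral molecule
(CH₃)₃C–OTf loses OTf⁻: pKₐ(CF₃SO₃H (triflic acid)) ≈ -14
(CH₃)₃C–I loses I⁻: pKₐ(HI) ≈ -10
(CH₃)₃C–O(H)CH₃⁺ loses R'OH: pKₐ(R'OH₂⁺) ≈ -2.4
(CH₃)₃C–OC(O)CF₃ loses CF₃COO⁻: pKₐ(CF₃COOH) ≈ 0.2
(CH₃)₃C–OAc loses AcO⁻: pKₐ(CH₃COOH) ≈ 4.8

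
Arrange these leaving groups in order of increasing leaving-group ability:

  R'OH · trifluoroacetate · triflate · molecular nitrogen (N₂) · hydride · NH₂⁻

Leaving-group ability tracks the stability of the departed species; conjugate-acid pKₐ is the usual yardstick (lower pKₐ → better LG).
molecular nitrogen (N₂): no meaningful conjugate acid; N₂ departs as an exceptionally stable neutral molecule
triflate: pKₐ(CF₃SO₃H (triflic acid)) ≈ -14
R'OH: pKₐ(R'OH₂⁺) ≈ -2.4
trifluoroacetate: pKₐ(CF₃COOH) ≈ 0.2
hydride: pKₐ(H₂) ≈ 36
NH₂⁻: pKₐ(NH₃) ≈ 38
The question asks for worst first, so the sequence is read in increasing leaving-group ability.

NH₂⁻ < hydride < trifluoroacetate < R'OH < triflate < molecular nitrogen (N₂)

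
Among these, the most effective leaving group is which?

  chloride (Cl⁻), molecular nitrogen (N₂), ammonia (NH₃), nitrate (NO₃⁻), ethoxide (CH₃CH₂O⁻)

molecular nitrogen (N₂)

molecular nitrogen (N₂): no meaningful conjugate acid; N₂ departs as an exceptionally stable neutral molecule
chloride (Cl⁻): pKₐ(HCl) ≈ -7
nitrate (NO₃⁻): pKₐ(HNO₃) ≈ -1.3
ammonia (NH₃): pKₐ(NH₄⁺) ≈ 9.2
ethoxide (CH₃CH₂O⁻): pKₐ(CH₃CH₂OH) ≈ 16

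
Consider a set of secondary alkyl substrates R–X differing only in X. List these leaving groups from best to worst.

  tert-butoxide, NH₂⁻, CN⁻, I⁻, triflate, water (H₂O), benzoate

triflate > I⁻ > water (H₂O) > benzoate > CN⁻ > tert-butoxide > NH₂⁻

Rank by basicity of the departing species: weakest base leaves most easily.
triflate: pKₐ(CF₃SO₃H (triflic acid)) ≈ -14
I⁻: pKₐ(HI) ≈ -10
water (H₂O): pKₐ(H₃O⁺) ≈ -1.7
benzoate: pKₐ(C₆H₅COOH) ≈ 4.2
CN⁻: pKₐ(HCN) ≈ 9.2
tert-butoxide: pKₐ(t-BuOH) ≈ 18
NH₂⁻: pKₐ(NH₃) ≈ 38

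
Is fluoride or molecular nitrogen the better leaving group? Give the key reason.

molecular nitrogen is the better leaving group.
N₂ is the ultimate leaving group — it departs as an exceptionally stable neutral molecule, whereas fluoride (pKₐ(HF) ≈ 3.2) is far more basic.

molecular nitrogen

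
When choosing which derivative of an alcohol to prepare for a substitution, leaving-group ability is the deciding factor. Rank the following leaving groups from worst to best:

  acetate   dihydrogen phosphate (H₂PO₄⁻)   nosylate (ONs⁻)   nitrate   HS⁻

HS⁻ < acetate < dihydrogen phosphate (H₂PO₄⁻) < nitrate < nosylate (ONs⁻)

nosylate (ONs⁻): pKₐ(p-O₂NC₆H₄SO₃H) ≈ -3.5
nitrate: pKₐ(HNO₃) ≈ -1.3
dihydrogen phosphate (H₂PO₄⁻): pKₐ(H₃PO₄) ≈ 2.1
acetate: pKₐ(CH₃COOH) ≈ 4.8
HS⁻: pKₐ(H₂S) ≈ 7
Listed from poorest to best leaving group as asked.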